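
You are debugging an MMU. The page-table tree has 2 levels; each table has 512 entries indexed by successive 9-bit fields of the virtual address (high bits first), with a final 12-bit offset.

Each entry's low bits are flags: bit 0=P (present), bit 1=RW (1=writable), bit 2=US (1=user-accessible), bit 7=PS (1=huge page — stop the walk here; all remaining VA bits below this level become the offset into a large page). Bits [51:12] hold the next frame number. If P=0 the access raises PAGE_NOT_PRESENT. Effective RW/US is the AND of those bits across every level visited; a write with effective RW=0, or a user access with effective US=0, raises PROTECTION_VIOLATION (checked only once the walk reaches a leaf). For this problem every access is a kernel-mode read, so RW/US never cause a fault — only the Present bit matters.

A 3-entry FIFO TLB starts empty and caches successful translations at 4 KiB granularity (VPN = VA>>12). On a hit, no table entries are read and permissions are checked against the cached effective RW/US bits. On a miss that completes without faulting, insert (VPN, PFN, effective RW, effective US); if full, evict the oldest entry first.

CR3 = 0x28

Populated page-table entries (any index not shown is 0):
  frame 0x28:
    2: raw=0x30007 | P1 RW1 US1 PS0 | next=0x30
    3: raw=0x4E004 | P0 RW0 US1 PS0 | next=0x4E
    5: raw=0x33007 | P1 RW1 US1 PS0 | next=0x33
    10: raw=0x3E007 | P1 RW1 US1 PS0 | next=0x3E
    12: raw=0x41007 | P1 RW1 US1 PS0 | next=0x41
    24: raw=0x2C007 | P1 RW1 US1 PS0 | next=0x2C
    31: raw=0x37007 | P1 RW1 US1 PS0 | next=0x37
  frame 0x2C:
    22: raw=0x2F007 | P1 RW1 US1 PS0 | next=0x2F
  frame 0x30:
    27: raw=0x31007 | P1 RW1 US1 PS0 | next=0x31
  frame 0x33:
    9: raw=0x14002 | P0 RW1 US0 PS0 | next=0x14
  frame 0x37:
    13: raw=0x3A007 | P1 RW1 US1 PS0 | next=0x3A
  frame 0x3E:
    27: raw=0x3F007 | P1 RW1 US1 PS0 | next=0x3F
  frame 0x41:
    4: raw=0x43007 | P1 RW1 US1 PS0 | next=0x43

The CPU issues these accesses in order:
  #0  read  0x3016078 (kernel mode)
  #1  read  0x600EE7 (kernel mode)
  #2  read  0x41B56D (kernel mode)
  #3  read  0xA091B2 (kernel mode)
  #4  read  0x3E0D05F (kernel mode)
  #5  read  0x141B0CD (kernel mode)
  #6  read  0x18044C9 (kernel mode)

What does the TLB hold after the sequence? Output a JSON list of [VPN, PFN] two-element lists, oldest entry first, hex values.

Trace:
#0 VA=0x3016078 (r,kernel):
  [0] read 0x28 idx=24: raw=0x2C007 flags P=1 W=1 U=1 S=0
  [1] read 0x2C idx=22: raw=0x2F007 flags P=1 W=1 U=1 S=0
  ⇒ phys 0x2F078  [2 reads]
#1 VA=0x600EE7 (r,kernel):
  [0] read 0x28 idx=3: raw=0x4E004 flags P=0 W=0 U=1 S=0
  ⇒ fault: PAGE_NOT_PRESENT  — 1 lookups
#2 VA=0x41B56D (r,kernel):
  [0] read 0x28 idx=2: raw=0x30007 flags P=1 W=1 U=1 S=0
  [1] read 0x30 idx=27: raw=0x31007 flags P=1 W=1 U=1 S=0
  ⇒ phys 0x3156D  [2 reads]
#3 VA=0xA091B2 (r,kernel):
  [0] read 0x28 idx=5: raw=0x33007 flags P=1 W=1 U=1 S=0
  [1] read 0x33 idx=9: raw=0x14002 flags P=0 W=1 U=0 S=0
  ⇒ fault: PAGE_NOT_PRESENT  — 2 lookups
#4 VA=0x3E0D05F (r,kernel):
  [0] read 0x28 idx=31: raw=0x37007 flags P=1 W=1 U=1 S=0
  [1] read 0x37 idx=13: raw=0x3A007 flags P=1 W=1 U=1 S=0
  ⇒ phys 0x3A05F  [2 reads]
#5 VA=0x141B0CD (r,kernel):
  [0] read 0x28 idx=10: raw=0x3E007 flags P=1 W=1 U=1 S=0
  [1] read 0x3E idx=27: raw=0x3F007 flags P=1 W=1 U=1 S=0
  ⇒ phys 0x3F0CD  [2 reads]
#6 VA=0x18044C9 (r,kernel):
  [0] read 0x28 idx=12: raw=0x41007 flags P=1 W=1 U=1 S=0
  [1] read 0x41 idx=4: raw=0x43007 flags P=1 W=1 U=1 S=0
  ⇒ phys 0x434C9  [2 reads]

TLB: [["0x3E0D", "0x3A"], ["0x141B", "0x3F"], ["0x1804", "0x43"]]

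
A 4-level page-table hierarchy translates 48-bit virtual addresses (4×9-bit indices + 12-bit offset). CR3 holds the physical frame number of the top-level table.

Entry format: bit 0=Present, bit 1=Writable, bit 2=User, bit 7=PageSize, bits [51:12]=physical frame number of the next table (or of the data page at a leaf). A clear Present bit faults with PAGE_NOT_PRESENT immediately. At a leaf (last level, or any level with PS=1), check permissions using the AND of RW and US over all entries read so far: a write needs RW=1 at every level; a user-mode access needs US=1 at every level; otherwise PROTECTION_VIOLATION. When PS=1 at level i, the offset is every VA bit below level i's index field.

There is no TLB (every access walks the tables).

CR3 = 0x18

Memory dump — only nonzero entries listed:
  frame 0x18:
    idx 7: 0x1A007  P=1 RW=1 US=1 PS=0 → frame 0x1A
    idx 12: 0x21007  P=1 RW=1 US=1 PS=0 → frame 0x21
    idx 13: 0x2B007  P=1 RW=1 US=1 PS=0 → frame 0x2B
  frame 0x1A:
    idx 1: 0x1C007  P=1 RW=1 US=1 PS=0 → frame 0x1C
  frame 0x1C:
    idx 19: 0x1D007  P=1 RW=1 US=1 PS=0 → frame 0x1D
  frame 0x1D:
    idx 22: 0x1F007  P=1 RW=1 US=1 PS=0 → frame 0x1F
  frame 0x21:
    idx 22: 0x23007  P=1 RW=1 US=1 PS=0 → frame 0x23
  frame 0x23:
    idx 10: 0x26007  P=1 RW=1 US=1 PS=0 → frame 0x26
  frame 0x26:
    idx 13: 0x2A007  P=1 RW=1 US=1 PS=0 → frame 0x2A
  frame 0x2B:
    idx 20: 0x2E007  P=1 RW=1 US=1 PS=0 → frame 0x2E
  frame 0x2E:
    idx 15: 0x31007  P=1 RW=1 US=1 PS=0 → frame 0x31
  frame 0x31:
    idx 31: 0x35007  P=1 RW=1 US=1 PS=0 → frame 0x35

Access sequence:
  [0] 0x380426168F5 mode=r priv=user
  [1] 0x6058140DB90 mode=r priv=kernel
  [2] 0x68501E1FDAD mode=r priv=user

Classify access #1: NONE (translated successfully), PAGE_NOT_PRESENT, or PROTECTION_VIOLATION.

Trace:
#0 VA=0x380426168F5 (r,user):
  L0 @0x18[7] → 0x1A007  P=1,RW=1,US=1,PS=0
  L1 @0x1A[1] → 0x1C007  P=1,RW=1,US=1,PS=0
  L2 @0x1C[19] → 0x1D007  P=1,RW=1,US=1,PS=0
  L3 @0x1D[22] → 0x1F007  P=1,RW=1,US=1,PS=0
  → PA=0x1F8F5  (4 entries read)
#1 VA=0x6058140DB90 (r,kernel):
  L0 @0x18[12] → 0x21007  P=1,RW=1,US=1,PS=0
  L1 @0x21[22] → 0x23007  P=1,RW=1,US=1,PS=0
  L2 @0x23[10] → 0x26007  P=1,RW=1,US=1,PS=0
  L3 @0x26[13] → 0x2A007  P=1,RW=1,US=1,PS=0
  → PA=0x2AB90  (4 entries read)
#2 VA=0x68501E1FDAD (r,user):
  L0 @0x18[13] → 0x2B007  P=1,RW=1,US=1,PS=0
  L1 @0x2B[20] → 0x2E007  P=1,RW=1,US=1,PS=0
  L2 @0x2E[15] → 0x31007  P=1,RW=1,US=1,PS=0
  L3 @0x31[31] → 0x35007  P=1,RW=1,US=1,PS=0
  → PA=0x35DAD  (4 entries read)

Access #1 fault: NONE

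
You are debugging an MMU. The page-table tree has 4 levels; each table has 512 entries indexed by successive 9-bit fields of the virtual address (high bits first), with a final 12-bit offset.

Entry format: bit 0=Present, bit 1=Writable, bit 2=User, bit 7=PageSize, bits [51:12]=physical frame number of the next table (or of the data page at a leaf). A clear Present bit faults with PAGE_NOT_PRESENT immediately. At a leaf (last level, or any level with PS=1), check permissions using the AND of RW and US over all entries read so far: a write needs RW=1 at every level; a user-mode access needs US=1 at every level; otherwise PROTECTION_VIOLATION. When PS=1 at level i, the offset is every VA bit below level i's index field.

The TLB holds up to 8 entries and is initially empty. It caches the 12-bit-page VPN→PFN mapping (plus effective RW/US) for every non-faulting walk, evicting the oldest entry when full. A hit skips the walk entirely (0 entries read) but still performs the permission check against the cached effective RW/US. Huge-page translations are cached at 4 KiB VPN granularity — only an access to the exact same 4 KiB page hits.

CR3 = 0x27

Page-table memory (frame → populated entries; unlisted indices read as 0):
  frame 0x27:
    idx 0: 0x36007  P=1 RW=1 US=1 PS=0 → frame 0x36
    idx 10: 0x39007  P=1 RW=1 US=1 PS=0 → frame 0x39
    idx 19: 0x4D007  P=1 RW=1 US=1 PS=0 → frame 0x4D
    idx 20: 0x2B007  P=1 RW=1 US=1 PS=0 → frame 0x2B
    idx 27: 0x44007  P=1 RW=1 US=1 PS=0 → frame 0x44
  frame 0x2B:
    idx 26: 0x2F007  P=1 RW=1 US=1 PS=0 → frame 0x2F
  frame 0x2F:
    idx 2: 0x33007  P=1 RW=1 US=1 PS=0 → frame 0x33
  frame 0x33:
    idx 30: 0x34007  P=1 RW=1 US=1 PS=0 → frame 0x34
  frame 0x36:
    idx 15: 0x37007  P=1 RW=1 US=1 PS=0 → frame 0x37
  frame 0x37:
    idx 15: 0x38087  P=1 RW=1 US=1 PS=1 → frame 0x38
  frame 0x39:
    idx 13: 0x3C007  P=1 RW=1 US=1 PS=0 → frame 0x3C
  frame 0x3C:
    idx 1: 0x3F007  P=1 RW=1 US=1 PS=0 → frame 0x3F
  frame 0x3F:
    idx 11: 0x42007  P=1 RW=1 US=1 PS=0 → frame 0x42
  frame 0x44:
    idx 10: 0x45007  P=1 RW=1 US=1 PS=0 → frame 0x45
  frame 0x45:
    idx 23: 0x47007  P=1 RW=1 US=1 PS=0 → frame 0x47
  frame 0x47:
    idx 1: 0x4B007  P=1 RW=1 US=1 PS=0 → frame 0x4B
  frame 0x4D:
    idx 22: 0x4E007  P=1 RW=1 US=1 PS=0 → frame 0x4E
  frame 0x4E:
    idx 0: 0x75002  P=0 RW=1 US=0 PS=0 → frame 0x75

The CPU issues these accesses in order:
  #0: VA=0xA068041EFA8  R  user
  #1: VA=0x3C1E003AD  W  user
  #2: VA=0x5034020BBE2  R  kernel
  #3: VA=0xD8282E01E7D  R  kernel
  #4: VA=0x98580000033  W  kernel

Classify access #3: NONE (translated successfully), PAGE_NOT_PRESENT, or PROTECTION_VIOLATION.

Per-access translation:
#0 VA=0xA068041EFA8 (r,user):
  [0] read 0x27 idx=20: raw=0x2B007 flags P=1 W=1 U=1 S=0
  [1] read 0x2B idx=26: raw=0x2F007 flags P=1 W=1 U=1 S=0
  [2] read 0x2F idx=2: raw=0x33007 flags P=1 W=1 U=1 S=0
  [3] read 0x33 idx=30: raw=0x34007 flags P=1 W=1 U=1 S=0
  → PA=0x34FA8  (4 entries read)
#1 VA=0x3C1E003AD (w,user):
  [0] read 0x27 idx=0: raw=0x36007 flags P=1 W=1 U=1 S=0
  [1] read 0x36 idx=15: raw=0x37007 flags P=1 W=1 U=1 S=0
  [2] read 0x37 idx=15: raw=0x38087 flags P=1 W=1 U=1 S=1
  → PA=0x383AD (huge @L2)  (3 entries read)
#2 VA=0x5034020BBE2 (r,kernel):
  [0] read 0x27 idx=10: raw=0x39007 flags P=1 W=1 U=1 S=0
  [1] read 0x39 idx=13: raw=0x3C007 flags P=1 W=1 U=1 S=0
  [2] read 0x3C idx=1: raw=0x3F007 flags P=1 W=1 U=1 S=0
  [3] read 0x3F idx=11: raw=0x42007 flags P=1 W=1 U=1 S=0
  → PA=0x42BE2  (4 entries read)
#3 VA=0xD8282E01E7D (r,kernel):
  [0] read 0x27 idx=27: raw=0x44007 flags P=1 W=1 U=1 S=0
  [1] read 0x44 idx=10: raw=0x45007 flags P=1 W=1 U=1 S=0
  [2] read 0x45 idx=23: raw=0x47007 flags P=1 W=1 U=1 S=0
  [3] read 0x47 idx=1: raw=0x4B007 flags P=1 W=1 U=1 S=0
  → PA=0x4BE7D  (4 entries read)
#4 VA=0x98580000033 (w,kernel):
  [0] read 0x27 idx=19: raw=0x4D007 flags P=1 W=1 U=1 S=0
  [1] read 0x4D idx=22: raw=0x4E007 flags P=1 W=1 U=1 S=0
  [2] read 0x4E idx=0: raw=0x75002 flags P=0 W=1 U=0 S=0
  → PAGE_NOT_PRESENT  (3 entries read)

Access #3 fault: NONE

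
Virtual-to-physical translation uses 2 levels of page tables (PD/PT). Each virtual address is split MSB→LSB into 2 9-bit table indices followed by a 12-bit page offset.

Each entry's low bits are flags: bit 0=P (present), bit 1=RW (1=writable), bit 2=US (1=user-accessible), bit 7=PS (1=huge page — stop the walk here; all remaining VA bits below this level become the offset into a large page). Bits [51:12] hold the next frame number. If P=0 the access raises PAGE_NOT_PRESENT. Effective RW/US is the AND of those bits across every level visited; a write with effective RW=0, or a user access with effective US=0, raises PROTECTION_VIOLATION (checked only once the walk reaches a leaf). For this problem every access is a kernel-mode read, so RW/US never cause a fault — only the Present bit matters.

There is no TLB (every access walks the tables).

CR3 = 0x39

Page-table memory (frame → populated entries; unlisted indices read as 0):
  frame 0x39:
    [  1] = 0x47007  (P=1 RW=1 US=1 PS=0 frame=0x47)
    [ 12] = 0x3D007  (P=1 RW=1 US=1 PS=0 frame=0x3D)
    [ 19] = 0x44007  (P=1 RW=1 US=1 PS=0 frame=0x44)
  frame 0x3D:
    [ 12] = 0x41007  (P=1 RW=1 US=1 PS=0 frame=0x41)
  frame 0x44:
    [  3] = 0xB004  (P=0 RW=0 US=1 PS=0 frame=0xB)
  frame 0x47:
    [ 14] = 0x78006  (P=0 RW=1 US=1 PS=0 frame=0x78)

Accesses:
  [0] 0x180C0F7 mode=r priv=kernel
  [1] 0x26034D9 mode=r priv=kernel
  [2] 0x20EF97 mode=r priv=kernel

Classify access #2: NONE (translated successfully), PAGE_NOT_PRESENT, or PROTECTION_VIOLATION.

Walk each access:
#0 VA=0x180C0F7 (r,kernel):
  L0: frame=0x39 idx=12 entry=0x3D007 [P=1 RW=1 US=1 PS=0]
  L1: frame=0x3D idx=12 entry=0x41007 [P=1 RW=1 US=1 PS=0]
  → PA=0x410F7  (2 entries read)
#1 VA=0x26034D9 (r,kernel):
  L0: frame=0x39 idx=19 entry=0x44007 [P=1 RW=1 US=1 PS=0]
  L1: frame=0x44 idx=3 entry=0xB004 [P=0 RW=0 US=1 PS=0]
  → PAGE_NOT_PRESENT  (2 entries read)
#2 VA=0x20EF97 (r,kernel):
  L0: frame=0x39 idx=1 entry=0x47007 [P=1 RW=1 US=1 PS=0]
  L1: frame=0x47 idx=14 entry=0x78006 [P=0 RW=1 US=1 PS=0]
  → PAGE_NOT_PRESENT  (2 entries read)

Access #2 fault: PAGE_NOT_PRESENT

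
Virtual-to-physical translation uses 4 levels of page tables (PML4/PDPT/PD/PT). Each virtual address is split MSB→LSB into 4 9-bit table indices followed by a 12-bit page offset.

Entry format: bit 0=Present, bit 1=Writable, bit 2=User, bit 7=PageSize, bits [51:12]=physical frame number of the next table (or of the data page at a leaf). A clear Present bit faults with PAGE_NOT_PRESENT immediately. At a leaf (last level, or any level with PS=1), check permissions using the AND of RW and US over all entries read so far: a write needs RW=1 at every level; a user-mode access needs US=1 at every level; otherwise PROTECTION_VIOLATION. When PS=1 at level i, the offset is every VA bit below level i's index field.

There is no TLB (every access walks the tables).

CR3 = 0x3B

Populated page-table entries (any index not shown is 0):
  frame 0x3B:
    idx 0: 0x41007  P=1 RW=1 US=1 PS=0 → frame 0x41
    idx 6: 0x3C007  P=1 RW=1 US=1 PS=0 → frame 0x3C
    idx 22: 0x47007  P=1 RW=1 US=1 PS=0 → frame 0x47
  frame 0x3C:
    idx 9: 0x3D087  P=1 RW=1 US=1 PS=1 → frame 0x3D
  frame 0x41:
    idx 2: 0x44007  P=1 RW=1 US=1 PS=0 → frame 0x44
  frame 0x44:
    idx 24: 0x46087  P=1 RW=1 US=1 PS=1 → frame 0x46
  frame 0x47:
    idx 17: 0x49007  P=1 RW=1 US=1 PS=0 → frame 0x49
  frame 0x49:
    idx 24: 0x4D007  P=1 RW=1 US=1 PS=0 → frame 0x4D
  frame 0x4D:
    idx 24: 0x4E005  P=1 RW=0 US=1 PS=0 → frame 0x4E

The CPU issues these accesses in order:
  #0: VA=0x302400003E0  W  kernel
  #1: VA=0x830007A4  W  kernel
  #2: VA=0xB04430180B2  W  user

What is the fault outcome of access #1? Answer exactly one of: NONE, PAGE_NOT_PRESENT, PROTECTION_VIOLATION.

Per-access translation:
#0 VA=0x302400003E0 (w,kernel):
  [0] read 0x3B idx=6: raw=0x3C007 flags P=1 W=1 U=1 S=0
  [1] read 0x3C idx=9: raw=0x3D087 flags P=1 W=1 U=1 S=1
  ✓ 0x3D3E0 (huge @L1)  — 2 lookups
#1 VA=0x830007A4 (w,kernel):
  [0] read 0x3B idx=0: raw=0x41007 flags P=1 W=1 U=1 S=0
  [1] read 0x41 idx=2: raw=0x44007 flags P=1 W=1 U=1 S=0
  [2] read 0x44 idx=24: raw=0x46087 flags P=1 W=1 U=1 S=1
  ✓ 0x467A4 (huge @L2)  — 3 lookups
#2 VA=0xB04430180B2 (w,user):
  [0] read 0x3B idx=22: raw=0x47007 flags P=1 W=1 U=1 S=0
  [1] read 0x47 idx=17: raw=0x49007 flags P=1 W=1 U=1 S=0
  [2] read 0x49 idx=24: raw=0x4D007 flags P=1 W=1 U=1 S=0
  [3] read 0x4D idx=24: raw=0x4E005 flags P=1 W=0 U=1 S=0
  → PROTECTION_VIOLATION  (4 entries read)

Access #1 fault: NONE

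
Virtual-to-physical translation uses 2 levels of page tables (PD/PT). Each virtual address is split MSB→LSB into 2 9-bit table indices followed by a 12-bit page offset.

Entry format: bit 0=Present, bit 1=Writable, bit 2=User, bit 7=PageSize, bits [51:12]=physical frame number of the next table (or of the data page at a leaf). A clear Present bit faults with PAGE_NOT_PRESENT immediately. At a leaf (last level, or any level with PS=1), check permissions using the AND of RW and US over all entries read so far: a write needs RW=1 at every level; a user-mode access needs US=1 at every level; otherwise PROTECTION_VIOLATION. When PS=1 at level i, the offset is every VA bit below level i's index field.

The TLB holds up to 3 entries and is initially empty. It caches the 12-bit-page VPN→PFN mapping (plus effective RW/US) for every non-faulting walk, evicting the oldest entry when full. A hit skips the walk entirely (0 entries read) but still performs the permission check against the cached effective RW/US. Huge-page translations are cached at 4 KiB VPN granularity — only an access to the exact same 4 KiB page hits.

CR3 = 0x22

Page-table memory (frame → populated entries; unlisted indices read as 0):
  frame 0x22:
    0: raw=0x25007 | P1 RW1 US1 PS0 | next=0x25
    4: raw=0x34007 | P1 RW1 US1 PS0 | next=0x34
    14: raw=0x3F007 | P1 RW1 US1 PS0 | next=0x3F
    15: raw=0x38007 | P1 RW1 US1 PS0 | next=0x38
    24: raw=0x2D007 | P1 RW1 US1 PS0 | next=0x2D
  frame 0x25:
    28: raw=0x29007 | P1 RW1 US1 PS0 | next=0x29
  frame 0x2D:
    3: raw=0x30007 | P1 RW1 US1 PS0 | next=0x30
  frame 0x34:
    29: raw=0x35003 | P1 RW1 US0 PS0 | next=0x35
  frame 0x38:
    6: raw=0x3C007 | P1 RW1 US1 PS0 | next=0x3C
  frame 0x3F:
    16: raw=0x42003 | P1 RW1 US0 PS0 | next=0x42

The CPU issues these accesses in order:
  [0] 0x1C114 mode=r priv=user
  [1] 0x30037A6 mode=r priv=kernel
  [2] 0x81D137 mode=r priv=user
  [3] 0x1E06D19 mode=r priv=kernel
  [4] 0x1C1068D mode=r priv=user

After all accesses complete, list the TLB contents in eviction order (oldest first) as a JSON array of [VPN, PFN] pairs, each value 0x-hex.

Trace:
#0 VA=0x1C114 (r,user):
  lvl0: tbl 0x22, slot 0 ⇒ 0x25007 (P1/RW1/US1/PS0)
  lvl1: tbl 0x25, slot 28 ⇒ 0x29007 (P1/RW1/US1/PS0)
  → PA=0x29114  (2 entries read)
#1 VA=0x30037A6 (r,kernel):
  lvl0: tbl 0x22, slot 24 ⇒ 0x2D007 (P1/RW1/US1/PS0)
  lvl1: tbl 0x2D, slot 3 ⇒ 0x30007 (P1/RW1/US1/PS0)
  → PA=0x307A6  (2 entries read)
#2 VA=0x81D137 (r,user):
  lvl0: tbl 0x22, slot 4 ⇒ 0x34007 (P1/RW1/US1/PS0)
  lvl1: tbl 0x34, slot 29 ⇒ 0x35003 (P1/RW1/US0/PS0)
  ✗ PROTECTION_VIOLATION  [2 reads]
#3 VA=0x1E06D19 (r,kernel):
  lvl0: tbl 0x22, slot 15 ⇒ 0x38007 (P1/RW1/US1/PS0)
  lvl1: tbl 0x38, slot 6 ⇒ 0x3C007 (P1/RW1/US1/PS0)
  → PA=0x3CD19  (2 entries read)
#4 VA=0x1C1068D (r,user):
  lvl0: tbl 0x22, slot 14 ⇒ 0x3F007 (P1/RW1/US1/PS0)
  lvl1: tbl 0x3F, slot 16 ⇒ 0x42003 (P1/RW1/US0/PS0)
  ✗ PROTECTION_VIOLATION  [2 reads]

TLB: [["0x1C", "0x29"], ["0x3003", "0x30"], ["0x1E06", "0x3C"]]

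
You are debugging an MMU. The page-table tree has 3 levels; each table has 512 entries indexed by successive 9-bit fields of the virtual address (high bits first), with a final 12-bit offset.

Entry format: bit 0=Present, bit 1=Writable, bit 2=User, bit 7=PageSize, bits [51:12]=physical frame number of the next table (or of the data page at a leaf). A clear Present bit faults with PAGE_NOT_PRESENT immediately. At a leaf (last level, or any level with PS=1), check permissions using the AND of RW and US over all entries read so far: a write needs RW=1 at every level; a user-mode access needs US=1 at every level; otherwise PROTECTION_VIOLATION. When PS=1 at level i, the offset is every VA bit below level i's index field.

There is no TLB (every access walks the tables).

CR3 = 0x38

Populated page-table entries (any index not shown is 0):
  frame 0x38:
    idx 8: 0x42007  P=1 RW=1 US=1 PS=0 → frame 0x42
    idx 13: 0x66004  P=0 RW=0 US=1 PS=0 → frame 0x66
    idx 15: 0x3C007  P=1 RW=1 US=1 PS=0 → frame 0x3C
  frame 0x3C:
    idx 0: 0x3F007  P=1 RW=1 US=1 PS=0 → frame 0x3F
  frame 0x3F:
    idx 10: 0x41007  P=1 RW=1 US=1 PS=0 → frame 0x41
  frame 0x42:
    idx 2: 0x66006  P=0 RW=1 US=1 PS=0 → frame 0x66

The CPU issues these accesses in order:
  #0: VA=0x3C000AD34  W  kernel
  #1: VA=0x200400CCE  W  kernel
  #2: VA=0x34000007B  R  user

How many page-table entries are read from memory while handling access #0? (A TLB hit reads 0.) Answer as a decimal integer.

Walk each access:
#0 VA=0x3C000AD34 (w,kernel):
  lvl0: tbl 0x38, slot 15 ⇒ 0x3C007 (P1/RW1/US1/PS0)
  lvl1: tbl 0x3C, slot 0 ⇒ 0x3F007 (P1/RW1/US1/PS0)
  lvl2: tbl 0x3F, slot 10 ⇒ 0x41007 (P1/RW1/US1/PS0)
  → PA=0x41D34  (3 entries read)
#1 VA=0x200400CCE (w,kernel):
  lvl0: tbl 0x38, slot 8 ⇒ 0x42007 (P1/RW1/US1/PS0)
  lvl1: tbl 0x42, slot 2 ⇒ 0x66006 (P0/RW1/US1/PS0)
  ✗ PAGE_NOT_PRESENT  [2 reads]
#2 VA=0x34000007B (r,user):
  lvl0: tbl 0x38, slot 13 ⇒ 0x66004 (P0/RW0/US1/PS0)
  ✗ PAGE_NOT_PRESENT  [1 reads]

Entries read for #0: 3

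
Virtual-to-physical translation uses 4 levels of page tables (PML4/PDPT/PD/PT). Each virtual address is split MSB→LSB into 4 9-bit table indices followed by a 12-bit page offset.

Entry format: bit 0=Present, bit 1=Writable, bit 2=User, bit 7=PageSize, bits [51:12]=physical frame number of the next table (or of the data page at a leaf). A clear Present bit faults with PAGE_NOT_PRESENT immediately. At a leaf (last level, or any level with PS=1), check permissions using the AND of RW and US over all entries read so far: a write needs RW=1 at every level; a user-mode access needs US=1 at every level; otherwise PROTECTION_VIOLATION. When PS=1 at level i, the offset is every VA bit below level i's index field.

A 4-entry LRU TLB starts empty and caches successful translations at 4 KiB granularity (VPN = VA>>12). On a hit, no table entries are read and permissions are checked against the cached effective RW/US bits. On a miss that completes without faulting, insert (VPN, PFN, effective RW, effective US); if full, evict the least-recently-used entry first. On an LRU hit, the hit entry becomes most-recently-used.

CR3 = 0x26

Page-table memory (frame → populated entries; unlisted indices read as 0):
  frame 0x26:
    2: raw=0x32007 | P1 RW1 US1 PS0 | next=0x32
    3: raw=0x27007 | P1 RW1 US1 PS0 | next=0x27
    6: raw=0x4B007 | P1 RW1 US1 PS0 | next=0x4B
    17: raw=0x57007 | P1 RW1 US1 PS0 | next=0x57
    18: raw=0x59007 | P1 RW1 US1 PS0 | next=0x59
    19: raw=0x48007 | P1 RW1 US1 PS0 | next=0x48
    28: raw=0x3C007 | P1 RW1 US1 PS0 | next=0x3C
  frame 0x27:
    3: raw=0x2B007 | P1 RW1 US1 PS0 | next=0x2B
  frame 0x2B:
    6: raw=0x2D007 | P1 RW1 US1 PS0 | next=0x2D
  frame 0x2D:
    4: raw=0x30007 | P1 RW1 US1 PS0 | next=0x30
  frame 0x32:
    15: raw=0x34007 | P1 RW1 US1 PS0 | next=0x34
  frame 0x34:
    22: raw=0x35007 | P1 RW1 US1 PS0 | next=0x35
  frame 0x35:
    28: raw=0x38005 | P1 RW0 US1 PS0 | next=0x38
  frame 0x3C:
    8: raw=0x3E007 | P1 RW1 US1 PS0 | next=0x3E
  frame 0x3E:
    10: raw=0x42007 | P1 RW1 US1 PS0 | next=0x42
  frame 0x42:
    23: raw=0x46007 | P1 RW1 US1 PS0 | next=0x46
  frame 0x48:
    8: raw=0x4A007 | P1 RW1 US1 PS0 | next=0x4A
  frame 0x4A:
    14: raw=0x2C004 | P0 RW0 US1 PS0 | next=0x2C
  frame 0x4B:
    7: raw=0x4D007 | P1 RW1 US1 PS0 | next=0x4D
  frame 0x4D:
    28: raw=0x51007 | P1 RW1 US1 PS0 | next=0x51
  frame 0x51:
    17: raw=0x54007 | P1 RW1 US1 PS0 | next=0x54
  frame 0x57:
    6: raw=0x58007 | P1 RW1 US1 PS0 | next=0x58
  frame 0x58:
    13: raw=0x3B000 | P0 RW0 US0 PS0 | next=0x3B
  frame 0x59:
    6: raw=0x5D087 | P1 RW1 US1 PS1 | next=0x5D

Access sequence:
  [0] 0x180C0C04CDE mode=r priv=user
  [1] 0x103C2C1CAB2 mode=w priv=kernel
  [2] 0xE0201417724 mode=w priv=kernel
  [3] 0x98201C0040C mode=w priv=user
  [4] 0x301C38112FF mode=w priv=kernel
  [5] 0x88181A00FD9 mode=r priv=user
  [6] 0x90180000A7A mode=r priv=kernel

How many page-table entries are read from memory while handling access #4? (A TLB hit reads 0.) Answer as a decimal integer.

Per-access translation:
#0 VA=0x180C0C04CDE (r,user):
  lvl0: tbl 0x26, slot 3 ⇒ 0x27007 (P1/RW1/US1/PS0)
  lvl1: tbl 0x27, slot 3 ⇒ 0x2B007 (P1/RW1/US1/PS0)
  lvl2: tbl 0x2B, slot 6 ⇒ 0x2D007 (P1/RW1/US1/PS0)
  lvl3: tbl 0x2D, slot 4 ⇒ 0x30007 (P1/RW1/US1/PS0)
  ⇒ phys 0x30CDE  [4 reads]
#1 VA=0x103C2C1CAB2 (w,kernel):
  lvl0: tbl 0x26, slot 2 ⇒ 0x32007 (P1/RW1/US1/PS0)
  lvl1: tbl 0x32, slot 15 ⇒ 0x34007 (P1/RW1/US1/PS0)
  lvl2: tbl 0x34, slot 22 ⇒ 0x35007 (P1/RW1/US1/PS0)
  lvl3: tbl 0x35, slot 28 ⇒ 0x38005 (P1/RW0/US1/PS0)
  → PROTECTION_VIOLATION  (4 entries read)
#2 VA=0xE0201417724 (w,kernel):
  lvl0: tbl 0x26, slot 28 ⇒ 0x3C007 (P1/RW1/US1/PS0)
  lvl1: tbl 0x3C, slot 8 ⇒ 0x3E007 (P1/RW1/US1/PS0)
  lvl2: tbl 0x3E, slot 10 ⇒ 0x42007 (P1/RW1/US1/PS0)
  lvl3: tbl 0x42, slot 23 ⇒ 0x46007 (P1/RW1/US1/PS0)
  ⇒ phys 0x46724  [4 reads]
#3 VA=0x98201C0040C (w,user):
  lvl0: tbl 0x26, slot 19 ⇒ 0x48007 (P1/RW1/US1/PS0)
  lvl1: tbl 0x48, slot 8 ⇒ 0x4A007 (P1/RW1/US1/PS0)
  lvl2: tbl 0x4A, slot 14 ⇒ 0x2C004 (P0/RW0/US1/PS0)
  → PAGE_NOT_PRESENT  (3 entries read)
#4 VA=0x301C38112FF (w,kernel):
  lvl0: tbl 0x26, slot 6 ⇒ 0x4B007 (P1/RW1/US1/PS0)
  lvl1: tbl 0x4B, slot 7 ⇒ 0x4D007 (P1/RW1/US1/PS0)
  lvl2: tbl 0x4D, slot 28 ⇒ 0x51007 (P1/RW1/US1/PS0)
  lvl3: tbl 0x51, slot 17 ⇒ 0x54007 (P1/RW1/US1/PS0)
  ⇒ phys 0x542FF  [4 reads]
#5 VA=0x88181A00FD9 (r,user):
  lvl0: tbl 0x26, slot 17 ⇒ 0x57007 (P1/RW1/US1/PS0)
  lvl1: tbl 0x57, slot 6 ⇒ 0x58007 (P1/RW1/US1/PS0)
  lvl2: tbl 0x58, slot 13 ⇒ 0x3B000 (P0/RW0/US0/PS0)
  → PAGE_NOT_PRESENT  (3 entries read)
#6 VA=0x90180000A7A (r,kernel):
  lvl0: tbl 0x26, slot 18 ⇒ 0x59007 (P1/RW1/US1/PS0)
  lvl1: tbl 0x59, slot 6 ⇒ 0x5D087 (P1/RW1/US1/PS1)
  ⇒ phys 0x5DA7A (huge @L1)  [2 reads]

Entries read for #4: 4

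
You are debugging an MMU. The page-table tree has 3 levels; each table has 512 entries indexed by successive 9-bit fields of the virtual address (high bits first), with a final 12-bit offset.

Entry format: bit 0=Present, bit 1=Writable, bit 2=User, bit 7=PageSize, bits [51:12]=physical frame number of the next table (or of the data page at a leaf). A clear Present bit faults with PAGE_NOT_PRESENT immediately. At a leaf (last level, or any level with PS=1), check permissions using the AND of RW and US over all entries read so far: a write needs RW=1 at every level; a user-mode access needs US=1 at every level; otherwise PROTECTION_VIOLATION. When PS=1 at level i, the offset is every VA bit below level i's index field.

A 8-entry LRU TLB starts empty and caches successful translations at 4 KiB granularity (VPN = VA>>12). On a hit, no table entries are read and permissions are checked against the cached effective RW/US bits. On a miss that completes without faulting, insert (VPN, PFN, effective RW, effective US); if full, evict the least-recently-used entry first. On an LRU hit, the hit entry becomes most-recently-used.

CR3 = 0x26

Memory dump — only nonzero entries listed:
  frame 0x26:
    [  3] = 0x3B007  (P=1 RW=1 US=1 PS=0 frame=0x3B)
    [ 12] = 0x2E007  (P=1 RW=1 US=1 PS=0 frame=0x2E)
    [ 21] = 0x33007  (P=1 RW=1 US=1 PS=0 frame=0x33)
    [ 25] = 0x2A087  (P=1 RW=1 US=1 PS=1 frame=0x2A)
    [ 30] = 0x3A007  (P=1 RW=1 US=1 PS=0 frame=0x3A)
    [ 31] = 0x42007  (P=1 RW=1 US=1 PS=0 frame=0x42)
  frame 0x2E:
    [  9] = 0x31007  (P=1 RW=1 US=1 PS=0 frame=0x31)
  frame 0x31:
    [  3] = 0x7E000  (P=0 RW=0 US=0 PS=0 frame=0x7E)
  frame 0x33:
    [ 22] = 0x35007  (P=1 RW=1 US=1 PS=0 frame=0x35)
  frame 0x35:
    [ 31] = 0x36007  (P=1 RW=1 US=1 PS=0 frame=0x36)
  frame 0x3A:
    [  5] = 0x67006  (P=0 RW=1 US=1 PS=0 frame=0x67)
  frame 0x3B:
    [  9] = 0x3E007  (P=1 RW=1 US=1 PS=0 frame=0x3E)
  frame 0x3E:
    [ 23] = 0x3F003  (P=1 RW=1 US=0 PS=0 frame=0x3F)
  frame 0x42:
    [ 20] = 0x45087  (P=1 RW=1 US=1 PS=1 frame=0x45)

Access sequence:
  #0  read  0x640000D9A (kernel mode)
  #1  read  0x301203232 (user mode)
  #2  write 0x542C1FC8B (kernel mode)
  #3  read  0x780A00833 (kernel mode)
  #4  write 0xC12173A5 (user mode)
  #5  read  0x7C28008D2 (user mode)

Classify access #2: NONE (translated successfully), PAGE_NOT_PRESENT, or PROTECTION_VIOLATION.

Trace:
#0 VA=0x640000D9A (r,kernel):
  [0] read 0x26 idx=25: raw=0x2A087 flags P=1 W=1 U=1 S=1
  ✓ 0x2AD9A (huge @L0)  — 1 lookups
#1 VA=0x301203232 (r,user):
  [0] read 0x26 idx=12: raw=0x2E007 flags P=1 W=1 U=1 S=0
  [1] read 0x2E idx=9: raw=0x31007 flags P=1 W=1 U=1 S=0
  [2] read 0x31 idx=3: raw=0x7E000 flags P=0 W=0 U=0 S=0
  → PAGE_NOT_PRESENT  (3 entries read)
#2 VA=0x542C1FC8B (w,kernel):
  [0] read 0x26 idx=21: raw=0x33007 flags P=1 W=1 U=1 S=0
  [1] read 0x33 idx=22: raw=0x35007 flags P=1 W=1 U=1 S=0
  [2] read 0x35 idx=31: raw=0x36007 flags P=1 W=1 U=1 S=0
  ✓ 0x36C8B  — 3 lookups
#3 VA=0x780A00833 (r,kernel):
  [0] read 0x26 idx=30: raw=0x3A007 flags P=1 W=1 U=1 S=0
  [1] read 0x3A idx=5: raw=0x67006 flags P=0 W=1 U=1 S=0
  → PAGE_NOT_PRESENT  (2 entries read)
#4 VA=0xC12173A5 (w,user):
  [0] read 0x26 idx=3: raw=0x3B007 flags P=1 W=1 U=1 S=0
  [1] read 0x3B idx=9: raw=0x3E007 flags P=1 W=1 U=1 S=0
  [2] read 0x3E idx=23: raw=0x3F003 flags P=1 W=1 U=0 S=0
  → PROTECTION_VIOLATION  (3 entries read)
#5 VA=0x7C28008D2 (r,user):
  [0] read 0x26 idx=31: raw=0x42007 flags P=1 W=1 U=1 S=0
  [1] read 0x42 idx=20: raw=0x45087 flags P=1 W=1 U=1 S=1
  ✓ 0x458D2 (huge @L1)  — 2 lookups

Access #2 fault: NONE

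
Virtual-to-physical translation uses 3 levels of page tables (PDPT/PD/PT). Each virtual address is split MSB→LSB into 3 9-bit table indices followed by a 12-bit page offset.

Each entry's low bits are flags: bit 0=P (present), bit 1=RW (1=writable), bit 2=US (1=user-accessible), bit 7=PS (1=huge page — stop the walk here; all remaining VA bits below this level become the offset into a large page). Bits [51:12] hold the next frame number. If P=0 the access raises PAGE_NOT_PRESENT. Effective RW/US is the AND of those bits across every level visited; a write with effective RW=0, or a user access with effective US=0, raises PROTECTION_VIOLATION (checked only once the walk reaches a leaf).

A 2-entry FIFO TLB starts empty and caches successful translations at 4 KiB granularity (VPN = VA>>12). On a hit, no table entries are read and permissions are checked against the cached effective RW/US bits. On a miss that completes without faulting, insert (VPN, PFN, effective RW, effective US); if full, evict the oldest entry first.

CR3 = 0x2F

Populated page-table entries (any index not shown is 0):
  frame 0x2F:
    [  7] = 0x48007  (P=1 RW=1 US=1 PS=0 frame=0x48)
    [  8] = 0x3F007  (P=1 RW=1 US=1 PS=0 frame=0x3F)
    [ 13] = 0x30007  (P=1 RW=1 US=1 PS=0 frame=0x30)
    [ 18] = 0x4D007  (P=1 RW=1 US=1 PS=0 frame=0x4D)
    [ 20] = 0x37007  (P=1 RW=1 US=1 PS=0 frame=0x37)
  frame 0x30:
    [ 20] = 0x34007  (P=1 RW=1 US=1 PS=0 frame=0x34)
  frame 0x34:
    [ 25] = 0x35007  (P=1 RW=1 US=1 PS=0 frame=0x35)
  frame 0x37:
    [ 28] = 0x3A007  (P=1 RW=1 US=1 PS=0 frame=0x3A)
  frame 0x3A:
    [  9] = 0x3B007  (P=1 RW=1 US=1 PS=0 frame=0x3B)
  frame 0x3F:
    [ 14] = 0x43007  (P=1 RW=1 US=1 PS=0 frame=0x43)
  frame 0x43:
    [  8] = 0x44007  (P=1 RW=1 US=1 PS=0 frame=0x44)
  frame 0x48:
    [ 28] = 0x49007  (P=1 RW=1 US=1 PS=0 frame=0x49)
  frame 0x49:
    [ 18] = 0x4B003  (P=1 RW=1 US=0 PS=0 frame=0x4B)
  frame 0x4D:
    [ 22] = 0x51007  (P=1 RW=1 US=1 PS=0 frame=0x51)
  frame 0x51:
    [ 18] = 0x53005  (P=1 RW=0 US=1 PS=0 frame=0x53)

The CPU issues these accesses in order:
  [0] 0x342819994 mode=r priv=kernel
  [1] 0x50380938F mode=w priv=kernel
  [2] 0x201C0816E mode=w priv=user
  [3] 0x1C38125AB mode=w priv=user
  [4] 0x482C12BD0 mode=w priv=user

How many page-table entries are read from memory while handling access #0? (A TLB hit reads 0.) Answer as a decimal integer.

Per-access translation:
#0 VA=0x342819994 (r,kernel):
  L0 @0x2F[13] → 0x30007  P=1,RW=1,US=1,PS=0
  L1 @0x30[20] → 0x34007  P=1,RW=1,US=1,PS=0
  L2 @0x34[25] → 0x35007  P=1,RW=1,US=1,PS=0
  ✓ 0x35994  — 3 lookups
#1 VA=0x50380938F (w,kernel):
  L0 @0x2F[20] → 0x37007  P=1,RW=1,US=1,PS=0
  L1 @0x37[28] → 0x3A007  P=1,RW=1,US=1,PS=0
  L2 @0x3A[9] → 0x3B007  P=1,RW=1,US=1,PS=0
  ✓ 0x3B38F  — 3 lookups
#2 VA=0x201C0816E (w,user):
  L0 @0x2F[8] → 0x3F007  P=1,RW=1,US=1,PS=0
  L1 @0x3F[14] → 0x43007  P=1,RW=1,US=1,PS=0
  L2 @0x43[8] → 0x44007  P=1,RW=1,US=1,PS=0
  ✓ 0x4416E  — 3 lookups
#3 VA=0x1C38125AB (w,user):
  L0 @0x2F[7] → 0x48007  P=1,RW=1,US=1,PS=0
  L1 @0x48[28] → 0x49007  P=1,RW=1,US=1,PS=0
  L2 @0x49[18] → 0x4B003  P=1,RW=1,US=0,PS=0
  ⇒ fault: PROTECTION_VIOLATION  — 3 lookups
#4 VA=0x482C12BD0 (w,user):
  L0 @0x2F[18] → 0x4D007  P=1,RW=1,US=1,PS=0
  L1 @0x4D[22] → 0x51007  P=1,RW=1,US=1,PS=0
  L2 @0x51[18] → 0x53005  P=1,RW=0,US=1,PS=0
  ⇒ fault: PROTECTION_VIOLATION  — 3 lookups

Entries read for #0: 3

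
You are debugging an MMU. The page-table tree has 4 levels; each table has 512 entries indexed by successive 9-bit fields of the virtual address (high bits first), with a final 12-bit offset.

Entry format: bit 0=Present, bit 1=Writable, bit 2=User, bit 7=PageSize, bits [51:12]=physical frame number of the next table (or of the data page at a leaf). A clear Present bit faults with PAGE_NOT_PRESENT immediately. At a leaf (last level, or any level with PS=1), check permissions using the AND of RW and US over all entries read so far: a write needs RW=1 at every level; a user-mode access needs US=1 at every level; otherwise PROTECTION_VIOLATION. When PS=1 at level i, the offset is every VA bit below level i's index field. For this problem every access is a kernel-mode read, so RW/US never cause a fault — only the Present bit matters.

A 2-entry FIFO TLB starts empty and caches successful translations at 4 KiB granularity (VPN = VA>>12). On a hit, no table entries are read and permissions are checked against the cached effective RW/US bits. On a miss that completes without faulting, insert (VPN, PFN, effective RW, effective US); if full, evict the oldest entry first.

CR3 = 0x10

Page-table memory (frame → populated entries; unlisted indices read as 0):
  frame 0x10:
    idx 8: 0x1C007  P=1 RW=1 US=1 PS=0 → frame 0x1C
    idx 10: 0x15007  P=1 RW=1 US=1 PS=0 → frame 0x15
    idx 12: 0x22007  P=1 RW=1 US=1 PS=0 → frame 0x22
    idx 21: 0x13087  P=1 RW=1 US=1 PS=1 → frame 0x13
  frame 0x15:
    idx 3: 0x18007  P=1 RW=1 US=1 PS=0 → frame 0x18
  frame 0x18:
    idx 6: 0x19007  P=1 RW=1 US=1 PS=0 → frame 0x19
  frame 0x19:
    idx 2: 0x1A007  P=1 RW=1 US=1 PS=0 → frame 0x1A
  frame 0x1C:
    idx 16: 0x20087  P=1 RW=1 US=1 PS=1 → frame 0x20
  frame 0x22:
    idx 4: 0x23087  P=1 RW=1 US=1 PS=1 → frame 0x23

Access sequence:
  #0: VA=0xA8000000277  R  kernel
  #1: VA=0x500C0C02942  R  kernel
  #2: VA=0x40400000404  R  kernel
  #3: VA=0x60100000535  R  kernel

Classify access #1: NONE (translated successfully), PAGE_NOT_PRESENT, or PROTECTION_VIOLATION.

Per-access translation:
#0 VA=0xA8000000277 (r,kernel):
  lvl0: tbl 0x10, slot 21 ⇒ 0x13087 (P1/RW1/US1/PS1)
  ✓ 0x13277 (huge @L0)  — 1 lookups
#1 VA=0x500C0C02942 (r,kernel):
  lvl0: tbl 0x10, slot 10 ⇒ 0x15007 (P1/RW1/US1/PS0)
  lvl1: tbl 0x15, slot 3 ⇒ 0x18007 (P1/RW1/US1/PS0)
  lvl2: tbl 0x18, slot 6 ⇒ 0x19007 (P1/RW1/US1/PS0)
  lvl3: tbl 0x19, slot 2 ⇒ 0x1A007 (P1/RW1/US1/PS0)
  ✓ 0x1A942  — 4 lookups
#2 VA=0x40400000404 (r,kernel):
  lvl0: tbl 0x10, slot 8 ⇒ 0x1C007 (P1/RW1/US1/PS0)
  lvl1: tbl 0x1C, slot 16 ⇒ 0x20087 (P1/RW1/US1/PS1)
  ✓ 0x20404 (huge @L1)  — 2 lookups
#3 VA=0x60100000535 (r,kernel):
  lvl0: tbl 0x10, slot 12 ⇒ 0x22007 (P1/RW1/US1/PS0)
  lvl1: tbl 0x22, slot 4 ⇒ 0x23087 (P1/RW1/US1/PS1)
  ✓ 0x23535 (huge @L1)  — 2 lookups

Access #1 fault: NONE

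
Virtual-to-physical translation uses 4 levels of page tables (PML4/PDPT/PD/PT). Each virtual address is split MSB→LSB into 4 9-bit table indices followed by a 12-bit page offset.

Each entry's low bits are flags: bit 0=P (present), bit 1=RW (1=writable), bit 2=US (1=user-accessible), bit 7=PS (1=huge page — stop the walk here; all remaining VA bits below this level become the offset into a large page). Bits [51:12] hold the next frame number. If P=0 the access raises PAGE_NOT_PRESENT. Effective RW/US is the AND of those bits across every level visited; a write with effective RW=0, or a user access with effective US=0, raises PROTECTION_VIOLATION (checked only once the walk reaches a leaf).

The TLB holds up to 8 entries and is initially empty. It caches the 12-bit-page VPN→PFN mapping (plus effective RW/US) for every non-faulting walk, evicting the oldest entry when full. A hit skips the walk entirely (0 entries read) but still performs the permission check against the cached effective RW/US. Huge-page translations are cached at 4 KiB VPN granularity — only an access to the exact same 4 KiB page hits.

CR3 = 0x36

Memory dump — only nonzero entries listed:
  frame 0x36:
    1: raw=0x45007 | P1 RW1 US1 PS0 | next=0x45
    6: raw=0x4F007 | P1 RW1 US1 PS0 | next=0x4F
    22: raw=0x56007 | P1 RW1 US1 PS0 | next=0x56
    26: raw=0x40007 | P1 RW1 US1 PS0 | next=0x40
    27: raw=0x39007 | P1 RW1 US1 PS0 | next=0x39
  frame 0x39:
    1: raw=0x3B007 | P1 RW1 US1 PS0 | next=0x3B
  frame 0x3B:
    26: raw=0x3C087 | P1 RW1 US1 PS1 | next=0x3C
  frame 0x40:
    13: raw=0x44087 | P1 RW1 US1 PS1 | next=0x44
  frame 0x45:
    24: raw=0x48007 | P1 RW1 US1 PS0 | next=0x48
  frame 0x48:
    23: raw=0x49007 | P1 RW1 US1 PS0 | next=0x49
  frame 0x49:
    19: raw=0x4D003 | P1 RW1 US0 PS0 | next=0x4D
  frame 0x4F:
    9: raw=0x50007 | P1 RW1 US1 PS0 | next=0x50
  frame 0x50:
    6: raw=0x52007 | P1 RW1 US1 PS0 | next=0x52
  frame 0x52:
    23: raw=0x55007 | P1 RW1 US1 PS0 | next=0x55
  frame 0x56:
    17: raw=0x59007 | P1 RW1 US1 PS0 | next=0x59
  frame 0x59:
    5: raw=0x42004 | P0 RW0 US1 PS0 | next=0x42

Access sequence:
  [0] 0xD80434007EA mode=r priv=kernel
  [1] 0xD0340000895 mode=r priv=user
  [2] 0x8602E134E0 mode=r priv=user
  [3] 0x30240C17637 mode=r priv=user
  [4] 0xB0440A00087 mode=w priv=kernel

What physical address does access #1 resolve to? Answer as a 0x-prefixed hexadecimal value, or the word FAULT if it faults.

Per-access translation:
#0 VA=0xD80434007EA (r,kernel):
  lvl0: tbl 0x36, slot 27 ⇒ 0x39007 (P1/RW1/US1/PS0)
  lvl1: tbl 0x39, slot 1 ⇒ 0x3B007 (P1/RW1/US1/PS0)
  lvl2: tbl 0x3B, slot 26 ⇒ 0x3C087 (P1/RW1/US1/PS1)
  ⇒ phys 0x3C7EA (huge @L2)  [3 reads]
#1 VA=0xD0340000895 (r,user):
  lvl0: tbl 0x36, slot 26 ⇒ 0x40007 (P1/RW1/US1/PS0)
  lvl1: tbl 0x40, slot 13 ⇒ 0x44087 (P1/RW1/US1/PS1)
  ⇒ phys 0x44895 (huge @L1)  [2 reads]
#2 VA=0x8602E134E0 (r,user):
  lvl0: tbl 0x36, slot 1 ⇒ 0x45007 (P1/RW1/US1/PS0)
  lvl1: tbl 0x45, slot 24 ⇒ 0x48007 (P1/RW1/US1/PS0)
  lvl2: tbl 0x48, slot 23 ⇒ 0x49007 (P1/RW1/US1/PS0)
  lvl3: tbl 0x49, slot 19 ⇒ 0x4D003 (P1/RW1/US0/PS0)
  ✗ PROTECTION_VIOLATION  [4 reads]
#3 VA=0x30240C17637 (r,user):
  lvl0: tbl 0x36, slot 6 ⇒ 0x4F007 (P1/RW1/US1/PS0)
  lvl1: tbl 0x4F, slot 9 ⇒ 0x50007 (P1/RW1/US1/PS0)
  lvl2: tbl 0x50, slot 6 ⇒ 0x52007 (P1/RW1/US1/PS0)
  lvl3: tbl 0x52, slot 23 ⇒ 0x55007 (P1/RW1/US1/PS0)
  ⇒ phys 0x55637  [4 reads]
#4 VA=0xB0440A00087 (w,kernel):
  lvl0: tbl 0x36, slot 22 ⇒ 0x56007 (P1/RW1/US1/PS0)
  lvl1: tbl 0x56, slot 17 ⇒ 0x59007 (P1/RW1/US1/PS0)
  lvl2: tbl 0x59, slot 5 ⇒ 0x42004 (P0/RW0/US1/PS0)
  ✗ PAGE_NOT_PRESENT  [3 reads]

Access #1 PA: 0x44895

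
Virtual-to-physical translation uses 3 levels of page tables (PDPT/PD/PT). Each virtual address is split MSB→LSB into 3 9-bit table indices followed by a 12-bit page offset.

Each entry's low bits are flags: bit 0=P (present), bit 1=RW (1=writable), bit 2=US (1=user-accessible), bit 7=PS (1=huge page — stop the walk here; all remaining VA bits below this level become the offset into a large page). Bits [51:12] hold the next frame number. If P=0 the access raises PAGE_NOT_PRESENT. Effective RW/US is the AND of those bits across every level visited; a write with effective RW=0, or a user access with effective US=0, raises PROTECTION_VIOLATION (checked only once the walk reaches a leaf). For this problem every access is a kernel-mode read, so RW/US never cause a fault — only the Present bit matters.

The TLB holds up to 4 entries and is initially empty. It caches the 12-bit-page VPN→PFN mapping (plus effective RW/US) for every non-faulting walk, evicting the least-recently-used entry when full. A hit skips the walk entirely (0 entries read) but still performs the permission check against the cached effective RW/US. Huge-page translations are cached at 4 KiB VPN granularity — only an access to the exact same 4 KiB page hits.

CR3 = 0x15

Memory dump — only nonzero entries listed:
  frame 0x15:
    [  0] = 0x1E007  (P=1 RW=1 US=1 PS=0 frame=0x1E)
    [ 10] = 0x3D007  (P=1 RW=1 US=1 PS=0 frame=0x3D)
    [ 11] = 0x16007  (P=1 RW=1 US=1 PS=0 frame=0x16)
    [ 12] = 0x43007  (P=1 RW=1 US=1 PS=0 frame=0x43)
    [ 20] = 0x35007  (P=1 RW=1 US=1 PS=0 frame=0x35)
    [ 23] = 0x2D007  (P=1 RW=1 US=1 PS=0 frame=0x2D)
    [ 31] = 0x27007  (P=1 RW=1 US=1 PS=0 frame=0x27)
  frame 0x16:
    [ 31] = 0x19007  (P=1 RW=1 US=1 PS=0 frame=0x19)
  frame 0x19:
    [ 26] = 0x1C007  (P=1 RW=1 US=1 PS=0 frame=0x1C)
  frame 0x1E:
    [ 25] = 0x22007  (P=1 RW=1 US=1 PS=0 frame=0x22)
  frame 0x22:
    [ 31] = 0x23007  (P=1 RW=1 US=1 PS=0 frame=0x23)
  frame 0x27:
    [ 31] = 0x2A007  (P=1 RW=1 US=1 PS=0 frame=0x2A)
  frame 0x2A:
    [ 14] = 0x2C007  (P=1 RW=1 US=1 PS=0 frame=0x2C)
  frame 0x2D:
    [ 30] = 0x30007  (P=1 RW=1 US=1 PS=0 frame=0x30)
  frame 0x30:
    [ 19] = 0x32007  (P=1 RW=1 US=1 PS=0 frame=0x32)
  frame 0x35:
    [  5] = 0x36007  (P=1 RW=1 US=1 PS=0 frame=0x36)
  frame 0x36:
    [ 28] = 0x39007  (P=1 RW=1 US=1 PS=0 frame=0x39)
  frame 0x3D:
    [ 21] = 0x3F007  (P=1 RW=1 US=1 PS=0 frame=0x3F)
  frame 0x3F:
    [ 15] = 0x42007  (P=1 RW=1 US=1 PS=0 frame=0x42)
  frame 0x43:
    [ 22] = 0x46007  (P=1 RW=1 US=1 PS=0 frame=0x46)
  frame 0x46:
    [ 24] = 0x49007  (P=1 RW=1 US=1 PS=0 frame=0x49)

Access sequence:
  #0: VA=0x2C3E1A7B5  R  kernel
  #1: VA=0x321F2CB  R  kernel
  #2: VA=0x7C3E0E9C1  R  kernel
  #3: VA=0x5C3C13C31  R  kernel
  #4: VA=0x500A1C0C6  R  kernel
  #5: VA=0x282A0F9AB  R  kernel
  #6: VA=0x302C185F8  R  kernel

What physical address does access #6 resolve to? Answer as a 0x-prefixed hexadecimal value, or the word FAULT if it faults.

Walk each access:
#0 VA=0x2C3E1A7B5 (r,kernel):
  [0] read 0x15 idx=11: raw=0x16007 flags P=1 W=1 U=1 S=0
  [1] read 0x16 idx=31: raw=0x19007 flags P=1 W=1 U=1 S=0
  [2] read 0x19 idx=26: raw=0x1C007 flags P=1 W=1 U=1 S=0
  ⇒ phys 0x1C7B5  [3 reads]
#1 VA=0x321F2CB (r,kernel):
  [0] read 0x15 idx=0: raw=0x1E007 flags P=1 W=1 U=1 S=0
  [1] read 0x1E idx=25: raw=0x22007 flags P=1 W=1 U=1 S=0
  [2] read 0x22 idx=31: raw=0x23007 flags P=1 W=1 U=1 S=0
  ⇒ phys 0x232CB  [3 reads]
#2 VA=0x7C3E0E9C1 (r,kernel):
  [0] read 0x15 idx=31: raw=0x27007 flags P=1 W=1 U=1 S=0
  [1] read 0x27 idx=31: raw=0x2A007 flags P=1 W=1 U=1 S=0
  [2] read 0x2A idx=14: raw=0x2C007 flags P=1 W=1 U=1 S=0
  ⇒ phys 0x2C9C1  [3 reads]
#3 VA=0x5C3C13C31 (r,kernel):
  [0] read 0x15 idx=23: raw=0x2D007 flags P=1 W=1 U=1 S=0
  [1] read 0x2D idx=30: raw=0x30007 flags P=1 W=1 U=1 S=0
  [2] read 0x30 idx=19: raw=0x32007 flags P=1 W=1 U=1 S=0
  ⇒ phys 0x32C31  [3 reads]
#4 VA=0x500A1C0C6 (r,kernel):
  [0] read 0x15 idx=20: raw=0x35007 flags P=1 W=1 U=1 S=0
  [1] read 0x35 idx=5: raw=0x36007 flags P=1 W=1 U=1 S=0
  [2] read 0x36 idx=28: raw=0x39007 flags P=1 W=1 U=1 S=0
  ⇒ phys 0x390C6  [3 reads]
#5 VA=0x282A0F9AB (r,kernel):
  [0] read 0x15 idx=10: raw=0x3D007 flags P=1 W=1 U=1 S=0
  [1] read 0x3D idx=21: raw=0x3F007 flags P=1 W=1 U=1 S=0
  [2] read 0x3F idx=15: raw=0x42007 flags P=1 W=1 U=1 S=0
  ⇒ phys 0x429AB  [3 reads]
#6 VA=0x302C185F8 (r,kernel):
  [0] read 0x15 idx=12: raw=0x43007 flags P=1 W=1 U=1 S=0
  [1] read 0x43 idx=22: raw=0x46007 flags P=1 W=1 U=1 S=0
  [2] read 0x46 idx=24: raw=0x49007 flags P=1 W=1 U=1 S=0
  ⇒ phys 0x495F8  [3 reads]

Access #6 PA: 0x495F8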